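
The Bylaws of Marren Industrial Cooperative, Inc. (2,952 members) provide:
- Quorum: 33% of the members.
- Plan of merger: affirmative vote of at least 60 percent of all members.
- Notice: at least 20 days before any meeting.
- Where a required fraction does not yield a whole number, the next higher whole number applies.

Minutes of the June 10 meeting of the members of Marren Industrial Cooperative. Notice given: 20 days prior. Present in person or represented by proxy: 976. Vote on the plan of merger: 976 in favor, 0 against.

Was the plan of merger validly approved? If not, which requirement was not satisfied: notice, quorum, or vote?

Invalid — vote requirement not satisfied.

Notice: 20 days given; 20 required. Satisfied.
Quorum: 33% of 2,952 = 974.16, rounded up to 975; 976 present. Satisfied.
Vote: requires three-fifths of all members (2,952); 3/5 of 2952 = 1771.20, rounded up to 1772, so 1,772 needed; 976 in favor. Not satisfied.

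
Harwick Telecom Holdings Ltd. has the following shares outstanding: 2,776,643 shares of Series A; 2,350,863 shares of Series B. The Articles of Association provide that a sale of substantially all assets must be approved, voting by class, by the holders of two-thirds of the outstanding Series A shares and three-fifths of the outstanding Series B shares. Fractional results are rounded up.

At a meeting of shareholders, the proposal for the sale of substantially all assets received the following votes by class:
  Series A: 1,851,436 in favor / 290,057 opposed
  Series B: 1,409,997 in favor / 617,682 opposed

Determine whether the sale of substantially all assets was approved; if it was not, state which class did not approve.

Not approved — the Series B shares did not give the required vote.

Series A: 2/3 of 2776643 = 1851095.33, rounded up to 1851096; 1,851,096 required, 1,851,436 in favor — approved.
Series B: 3/5 of 2350863 = 1410517.80, rounded up to 1410518; 1,410,518 required, 1,409,997 in favor — not approved.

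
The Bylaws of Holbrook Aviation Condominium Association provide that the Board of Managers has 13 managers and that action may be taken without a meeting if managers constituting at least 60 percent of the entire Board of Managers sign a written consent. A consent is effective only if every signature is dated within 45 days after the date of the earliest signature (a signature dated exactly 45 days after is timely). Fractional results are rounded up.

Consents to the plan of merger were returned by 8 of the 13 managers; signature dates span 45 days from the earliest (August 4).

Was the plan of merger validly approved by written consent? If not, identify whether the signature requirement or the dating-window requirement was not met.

Signatures required: at least 60 percent of 13 — 3/5 of 13 = 7.80, rounded up to 8, so 8 needed; 8 signed. Sufficient.
Dating window: the latest signature is 45 days after the earliest; the limit is 45 days. Within the window.

Effective — both the signature and dating-window requirements are satisfied.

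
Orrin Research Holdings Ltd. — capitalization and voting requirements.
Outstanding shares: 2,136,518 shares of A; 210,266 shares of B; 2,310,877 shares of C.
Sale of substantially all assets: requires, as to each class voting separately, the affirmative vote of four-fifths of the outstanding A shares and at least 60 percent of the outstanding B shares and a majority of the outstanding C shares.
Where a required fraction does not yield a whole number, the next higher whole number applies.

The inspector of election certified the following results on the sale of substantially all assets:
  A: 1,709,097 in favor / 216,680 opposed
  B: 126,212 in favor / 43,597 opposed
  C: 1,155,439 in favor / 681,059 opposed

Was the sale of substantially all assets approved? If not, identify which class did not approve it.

A: 4/5 of 2136518 = 1709214.40, rounded up to 1709215; 1,709,215 required, 1,709,097 in favor — not approved.
B: 3/5 of 210266 = 126159.60, rounded up to 126160; 126,160 required, 126,212 in favor — approved.
C: a majority of 2310877 is 1155439; 1,155,439 required, 1,155,439 in favor — approved.

Not approved — the A shares did not give the required vote.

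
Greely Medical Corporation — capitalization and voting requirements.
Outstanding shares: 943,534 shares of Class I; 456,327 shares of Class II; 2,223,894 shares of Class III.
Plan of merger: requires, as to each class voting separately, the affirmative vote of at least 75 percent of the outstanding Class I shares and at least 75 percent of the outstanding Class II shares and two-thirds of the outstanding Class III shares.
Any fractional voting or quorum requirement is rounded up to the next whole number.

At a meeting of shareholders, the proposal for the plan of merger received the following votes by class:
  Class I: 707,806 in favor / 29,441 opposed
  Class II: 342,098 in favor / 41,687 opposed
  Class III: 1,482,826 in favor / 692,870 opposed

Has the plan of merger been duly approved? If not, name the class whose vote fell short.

Class I: 3/4 of 943534 = 707650.50, rounded up to 707651; 707,651 required, 707,806 in favor — approved.
Class II: 3/4 of 456327 = 342245.25, rounded up to 342246; 342,246 required, 342,098 in favor — not approved.
Class III: 2/3 of 2223894 = 1482596; 1,482,596 required, 1,482,826 in favor — approved.

Not approved — the Class II shares did not give the required vote.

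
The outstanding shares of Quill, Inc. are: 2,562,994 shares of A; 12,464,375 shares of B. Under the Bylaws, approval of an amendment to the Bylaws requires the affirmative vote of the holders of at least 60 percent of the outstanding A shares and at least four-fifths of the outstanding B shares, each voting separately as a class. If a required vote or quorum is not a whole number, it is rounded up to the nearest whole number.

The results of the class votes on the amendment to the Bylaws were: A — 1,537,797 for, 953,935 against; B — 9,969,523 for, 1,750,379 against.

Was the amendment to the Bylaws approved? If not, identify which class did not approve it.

A: 3/5 of 2562994 = 1537796.40, rounded up to 1537797; 1,537,797 required, 1,537,797 in favor — approved.
B: 4/5 of 12464375 = 9971500; 9,971,500 required, 9,969,523 in favor — not approved.

Not approved — the B shares did not give the required vote.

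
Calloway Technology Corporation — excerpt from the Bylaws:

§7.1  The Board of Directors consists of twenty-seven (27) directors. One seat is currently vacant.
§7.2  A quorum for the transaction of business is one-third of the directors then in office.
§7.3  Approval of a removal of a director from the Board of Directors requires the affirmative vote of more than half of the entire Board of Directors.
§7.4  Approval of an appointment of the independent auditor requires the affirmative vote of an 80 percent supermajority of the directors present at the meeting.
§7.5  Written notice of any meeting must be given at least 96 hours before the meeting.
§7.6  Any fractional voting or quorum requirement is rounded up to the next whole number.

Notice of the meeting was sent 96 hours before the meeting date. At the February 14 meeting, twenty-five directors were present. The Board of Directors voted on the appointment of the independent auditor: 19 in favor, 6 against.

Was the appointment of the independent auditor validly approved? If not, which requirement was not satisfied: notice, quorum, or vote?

Notice: 96 hours given; 96 required (96 ≥ 96). Satisfied.
Quorum: 25 present; quorum is 9. Satisfied.
Vote: the appointment of the independent auditor requires four-fifths of the directors present (25). 4/5 of 25 = 20, so 20 affirmative votes are needed; 19 voted in favor. Not satisfied.

Invalid — vote requirement not satisfied.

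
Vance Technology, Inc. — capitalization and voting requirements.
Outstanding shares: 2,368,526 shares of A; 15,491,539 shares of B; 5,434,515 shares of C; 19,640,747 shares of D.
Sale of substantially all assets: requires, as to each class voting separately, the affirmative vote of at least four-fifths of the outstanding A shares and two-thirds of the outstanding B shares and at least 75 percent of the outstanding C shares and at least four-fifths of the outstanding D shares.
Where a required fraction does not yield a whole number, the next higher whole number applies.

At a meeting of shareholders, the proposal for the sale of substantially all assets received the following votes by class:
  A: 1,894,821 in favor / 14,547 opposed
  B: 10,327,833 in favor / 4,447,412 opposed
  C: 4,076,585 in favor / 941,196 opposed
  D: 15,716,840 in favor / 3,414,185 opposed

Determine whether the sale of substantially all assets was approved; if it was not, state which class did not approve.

Approved — every class gave the required vote.

A: 4/5 of 2368526 = 1894820.80, rounded up to 1894821; 1,894,821 required, 1,894,821 in favor — approved.
B: 2/3 of 15491539 = 10327692.67, rounded up to 10327693; 10,327,693 required, 10,327,833 in favor — approved.
C: 3/4 of 5434515 = 4075886.25, rounded up to 4075887; 4,075,887 required, 4,076,585 in favor — approved.
D: 4/5 of 19640747 = 15712597.60, rounded up to 15712598; 15,712,598 required, 15,716,840 in favor — approved.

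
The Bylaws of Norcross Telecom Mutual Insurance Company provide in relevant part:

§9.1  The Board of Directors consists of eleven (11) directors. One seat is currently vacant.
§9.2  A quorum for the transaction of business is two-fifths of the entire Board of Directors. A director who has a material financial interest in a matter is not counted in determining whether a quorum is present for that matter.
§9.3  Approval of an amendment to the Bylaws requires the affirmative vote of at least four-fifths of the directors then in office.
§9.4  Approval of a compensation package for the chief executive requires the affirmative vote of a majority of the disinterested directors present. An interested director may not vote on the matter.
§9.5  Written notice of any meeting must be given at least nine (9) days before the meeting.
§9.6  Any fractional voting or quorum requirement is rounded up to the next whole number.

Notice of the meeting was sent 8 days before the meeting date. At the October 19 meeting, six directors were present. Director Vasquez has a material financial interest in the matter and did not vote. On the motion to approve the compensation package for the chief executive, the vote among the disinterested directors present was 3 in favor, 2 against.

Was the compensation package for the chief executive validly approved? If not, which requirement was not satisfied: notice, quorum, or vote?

Invalid — notice requirement not satisfied.

Notice: 8 days given; 9 required (8 < 9). Not satisfied.
Quorum: 6 present, but the 1 interested director does not count, leaving 5. Quorum is 5. Satisfied.
Vote: the compensation package for the chief executive requires a majority of the disinterested directors present (6 − 1 = 5). A majority of 5 is 3, so 3 affirmative votes are needed; 3 voted in favor. Satisfied.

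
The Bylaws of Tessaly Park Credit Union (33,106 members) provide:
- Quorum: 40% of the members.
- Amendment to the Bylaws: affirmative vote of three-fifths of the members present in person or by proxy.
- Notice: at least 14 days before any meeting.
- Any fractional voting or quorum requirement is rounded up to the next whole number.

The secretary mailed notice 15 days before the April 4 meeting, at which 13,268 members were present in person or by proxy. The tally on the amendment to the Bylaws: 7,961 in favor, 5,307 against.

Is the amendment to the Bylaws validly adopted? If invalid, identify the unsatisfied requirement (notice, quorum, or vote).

Notice: 15 days given; 14 required. Satisfied.
Quorum: 40% of 33,106 = 13,242.40, rounded up to 13,243; 13,268 present. Satisfied.
Vote: requires three-fifths of those present (13,268); 3/5 of 13268 = 7960.80, rounded up to 7961, so 7,961 needed; 7,961 in favor. Satisfied.

Valid — all requirements satisfied.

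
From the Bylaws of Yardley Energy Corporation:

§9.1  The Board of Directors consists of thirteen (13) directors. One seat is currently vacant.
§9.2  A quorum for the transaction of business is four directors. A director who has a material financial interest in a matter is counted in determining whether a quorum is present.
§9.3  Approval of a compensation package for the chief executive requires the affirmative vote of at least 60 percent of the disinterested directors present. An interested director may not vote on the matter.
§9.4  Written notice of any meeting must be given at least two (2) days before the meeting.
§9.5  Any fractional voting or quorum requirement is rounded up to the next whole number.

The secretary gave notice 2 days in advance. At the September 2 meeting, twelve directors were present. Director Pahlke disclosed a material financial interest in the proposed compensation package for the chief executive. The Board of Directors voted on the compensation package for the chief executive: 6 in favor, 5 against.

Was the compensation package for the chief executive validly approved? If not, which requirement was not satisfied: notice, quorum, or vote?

Notice: 2 days given; 2 required (2 ≥ 2). Satisfied.
Quorum: 12 present (interested directors count toward quorum); quorum is 4. Satisfied.
Vote: the compensation package for the chief executive requires three-fifths of the disinterested directors present (12 − 1 = 11). 3/5 of 11 = 6.60, rounded up to 7, so 7 affirmative votes are needed; 6 voted in favor. Not satisfied.

Invalid — vote requirement not satisfied.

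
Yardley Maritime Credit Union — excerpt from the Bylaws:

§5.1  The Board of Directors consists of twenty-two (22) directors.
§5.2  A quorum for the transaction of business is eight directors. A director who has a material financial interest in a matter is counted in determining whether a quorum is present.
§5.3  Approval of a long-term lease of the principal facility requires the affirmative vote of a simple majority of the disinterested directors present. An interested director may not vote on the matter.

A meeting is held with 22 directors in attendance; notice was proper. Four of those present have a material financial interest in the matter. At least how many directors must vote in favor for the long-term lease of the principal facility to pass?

The long-term lease of the principal facility requires a majority of the disinterested directors present (22 − 4 = 18).
A majority of 18 is 10.

10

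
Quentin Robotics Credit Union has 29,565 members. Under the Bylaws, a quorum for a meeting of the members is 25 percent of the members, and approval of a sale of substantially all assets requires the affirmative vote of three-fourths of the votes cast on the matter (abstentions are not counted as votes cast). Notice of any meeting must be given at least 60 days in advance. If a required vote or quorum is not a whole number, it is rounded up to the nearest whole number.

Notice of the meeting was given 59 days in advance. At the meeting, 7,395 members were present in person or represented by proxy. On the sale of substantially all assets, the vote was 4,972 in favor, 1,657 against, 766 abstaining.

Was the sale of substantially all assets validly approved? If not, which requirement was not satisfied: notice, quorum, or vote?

Notice: 59 days given; 60 required. Not satisfied.
Quorum: 25% of 29,565 = 7,391.25, rounded up to 7,392; 7,395 present. Satisfied.
Vote: requires three-fourths of the votes cast (7,395 − 766 abstaining = 6,629); 3/4 of 6629 = 4971.75, rounded up to 4972, so 4,972 needed; 4,972 in favor. Satisfied.

Invalid — notice requirement not satisfied.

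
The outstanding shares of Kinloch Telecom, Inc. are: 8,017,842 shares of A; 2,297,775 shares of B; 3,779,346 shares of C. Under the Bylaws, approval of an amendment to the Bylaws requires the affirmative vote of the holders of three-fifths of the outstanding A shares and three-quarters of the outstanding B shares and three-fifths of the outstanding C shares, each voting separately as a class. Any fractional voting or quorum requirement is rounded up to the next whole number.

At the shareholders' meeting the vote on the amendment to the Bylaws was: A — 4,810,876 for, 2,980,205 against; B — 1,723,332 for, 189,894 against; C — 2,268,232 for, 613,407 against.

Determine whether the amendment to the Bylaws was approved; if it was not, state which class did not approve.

A: 3/5 of 8017842 = 4810705.20, rounded up to 4810706; 4,810,706 required, 4,810,876 in favor — approved.
B: 3/4 of 2297775 = 1723331.25, rounded up to 1723332; 1,723,332 required, 1,723,332 in favor — approved.
C: 3/5 of 3779346 = 2267607.60, rounded up to 2267608; 2,267,608 required, 2,268,232 in favor — approved.

Approved — every class gave the required vote.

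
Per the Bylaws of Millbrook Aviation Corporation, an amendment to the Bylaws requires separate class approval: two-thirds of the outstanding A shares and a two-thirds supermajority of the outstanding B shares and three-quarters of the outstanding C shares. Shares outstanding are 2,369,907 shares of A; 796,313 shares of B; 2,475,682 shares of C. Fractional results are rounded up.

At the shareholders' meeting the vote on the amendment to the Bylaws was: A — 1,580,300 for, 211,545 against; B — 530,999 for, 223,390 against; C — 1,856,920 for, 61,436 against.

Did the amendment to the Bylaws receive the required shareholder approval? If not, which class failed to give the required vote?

A: 2/3 of 2369907 = 1579938; 1,579,938 required, 1,580,300 in favor — approved.
B: 2/3 of 796313 = 530875.33, rounded up to 530876; 530,876 required, 530,999 in favor — approved.
C: 3/4 of 2475682 = 1856761.50, rounded up to 1856762; 1,856,762 required, 1,856,920 in favor — approved.

Approved — every class gave the required vote.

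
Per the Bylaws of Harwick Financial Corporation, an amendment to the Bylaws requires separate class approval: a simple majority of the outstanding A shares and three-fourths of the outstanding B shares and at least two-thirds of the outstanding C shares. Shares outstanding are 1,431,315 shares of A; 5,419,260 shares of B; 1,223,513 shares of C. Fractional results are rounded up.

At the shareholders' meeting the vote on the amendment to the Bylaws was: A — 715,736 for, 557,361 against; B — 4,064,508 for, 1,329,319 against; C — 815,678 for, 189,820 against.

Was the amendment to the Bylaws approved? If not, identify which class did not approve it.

Approved — every class gave the required vote.

A: a majority of 1431315 is 715658; 715,658 required, 715,736 in favor — approved.
B: 3/4 of 5419260 = 4064445; 4,064,445 required, 4,064,508 in favor — approved.
C: 2/3 of 1223513 = 815675.33, rounded up to 815676; 815,676 required, 815,678 in favor — approved.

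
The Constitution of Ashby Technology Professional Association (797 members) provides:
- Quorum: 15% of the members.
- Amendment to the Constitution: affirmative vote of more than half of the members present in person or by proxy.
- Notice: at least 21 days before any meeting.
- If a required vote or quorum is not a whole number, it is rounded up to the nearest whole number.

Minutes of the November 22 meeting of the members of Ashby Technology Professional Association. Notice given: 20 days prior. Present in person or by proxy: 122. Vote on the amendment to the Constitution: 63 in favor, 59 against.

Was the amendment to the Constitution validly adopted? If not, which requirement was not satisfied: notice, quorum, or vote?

Notice: 20 days given; 21 required. Not satisfied.
Quorum: 15% of 797 = 119.55, rounded up to 120; 122 present. Satisfied.
Vote: requires a majority of those present (122); a majority of 122 is 62, so 62 needed; 63 in favor. Satisfied.

Invalid — notice requirement not satisfied.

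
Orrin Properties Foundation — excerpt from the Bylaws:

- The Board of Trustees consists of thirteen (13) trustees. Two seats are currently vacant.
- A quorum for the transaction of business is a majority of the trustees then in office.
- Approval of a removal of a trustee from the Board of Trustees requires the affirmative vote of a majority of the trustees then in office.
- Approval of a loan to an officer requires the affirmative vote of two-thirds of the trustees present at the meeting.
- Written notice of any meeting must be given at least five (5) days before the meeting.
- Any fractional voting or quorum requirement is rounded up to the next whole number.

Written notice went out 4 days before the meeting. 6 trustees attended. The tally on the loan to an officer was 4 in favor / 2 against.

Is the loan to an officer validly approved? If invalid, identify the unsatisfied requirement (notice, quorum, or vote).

Notice: 4 days given; 5 required (4 < 5). Not satisfied.
Quorum: 6 present; quorum is 6. Satisfied.
Vote: the loan to an officer requires two-thirds of the trustees present (6). 2/3 of 6 = 4, so 4 affirmative votes are needed; 4 voted in favor. Satisfied.

Invalid — notice requirement not satisfied.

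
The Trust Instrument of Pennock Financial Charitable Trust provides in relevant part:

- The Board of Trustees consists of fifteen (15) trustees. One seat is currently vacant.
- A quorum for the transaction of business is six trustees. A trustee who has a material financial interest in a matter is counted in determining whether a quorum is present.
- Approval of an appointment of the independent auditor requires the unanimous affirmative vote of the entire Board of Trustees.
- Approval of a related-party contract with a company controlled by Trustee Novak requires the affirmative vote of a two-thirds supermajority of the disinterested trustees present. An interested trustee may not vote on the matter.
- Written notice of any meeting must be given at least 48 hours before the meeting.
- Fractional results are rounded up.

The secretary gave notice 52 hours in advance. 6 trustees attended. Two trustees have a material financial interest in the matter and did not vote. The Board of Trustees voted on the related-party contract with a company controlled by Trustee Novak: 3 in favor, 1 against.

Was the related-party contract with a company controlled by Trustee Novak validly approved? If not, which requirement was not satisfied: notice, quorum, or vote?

Notice: 52 hours given; 48 required (52 ≥ 48). Satisfied.
Quorum: 6 present (interested trustees count toward quorum); quorum is 6. Satisfied.
Vote: the related-party contract with a company controlled by Trustee Novak requires two-thirds of the disinterested trustees present (6 − 2 = 4). 2/3 of 4 = 2.67, rounded up to 3, so 3 affirmative votes are needed; 3 voted in favor. Satisfied.

Valid — all requirements satisfied.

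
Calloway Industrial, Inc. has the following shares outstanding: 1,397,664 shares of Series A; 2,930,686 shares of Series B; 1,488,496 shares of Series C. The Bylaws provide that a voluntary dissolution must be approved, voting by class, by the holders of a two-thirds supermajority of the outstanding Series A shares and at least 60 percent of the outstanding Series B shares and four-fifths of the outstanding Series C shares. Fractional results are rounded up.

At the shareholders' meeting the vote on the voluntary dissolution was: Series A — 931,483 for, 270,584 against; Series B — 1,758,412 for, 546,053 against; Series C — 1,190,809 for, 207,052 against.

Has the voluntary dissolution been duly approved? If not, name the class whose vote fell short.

Not approved — the Series A shares did not give the required vote.

Series A: 2/3 of 1397664 = 931776; 931,776 required, 931,483 in favor — not approved.
Series B: 3/5 of 2930686 = 1758411.60, rounded up to 1758412; 1,758,412 required, 1,758,412 in favor — approved.
Series C: 4/5 of 1488496 = 1190796.80, rounded up to 1190797; 1,190,797 required, 1,190,809 in favor — approved.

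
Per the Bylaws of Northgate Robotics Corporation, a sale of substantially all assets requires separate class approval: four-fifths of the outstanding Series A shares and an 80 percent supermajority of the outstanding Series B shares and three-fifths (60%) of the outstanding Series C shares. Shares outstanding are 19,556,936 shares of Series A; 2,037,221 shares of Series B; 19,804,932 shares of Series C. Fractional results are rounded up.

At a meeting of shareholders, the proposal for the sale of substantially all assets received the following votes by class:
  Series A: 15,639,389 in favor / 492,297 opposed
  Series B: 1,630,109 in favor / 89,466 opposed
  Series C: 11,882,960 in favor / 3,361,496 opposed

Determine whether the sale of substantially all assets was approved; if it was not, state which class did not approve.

Not approved — the Series A shares did not give the required vote.

Series A: 4/5 of 19556936 = 15645548.80, rounded up to 15645549; 15,645,549 required, 15,639,389 in favor — not approved.
Series B: 4/5 of 2037221 = 1629776.80, rounded up to 1629777; 1,629,777 required, 1,630,109 in favor — approved.
Series C: 3/5 of 19804932 = 11882959.20, rounded up to 11882960; 11,882,960 required, 11,882,960 in favor — approved.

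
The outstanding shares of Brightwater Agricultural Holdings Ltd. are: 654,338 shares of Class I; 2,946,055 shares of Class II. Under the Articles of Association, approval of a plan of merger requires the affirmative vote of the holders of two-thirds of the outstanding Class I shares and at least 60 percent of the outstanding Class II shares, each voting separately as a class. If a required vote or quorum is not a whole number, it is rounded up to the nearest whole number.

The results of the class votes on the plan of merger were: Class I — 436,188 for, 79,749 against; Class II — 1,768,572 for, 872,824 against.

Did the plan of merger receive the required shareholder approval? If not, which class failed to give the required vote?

Not approved — the Class I shares did not give the required vote.

Class I: 2/3 of 654338 = 436225.33, rounded up to 436226; 436,226 required, 436,188 in favor — not approved.
Class II: 3/5 of 2946055 = 1767633; 1,767,633 required, 1,768,572 in favor — approved.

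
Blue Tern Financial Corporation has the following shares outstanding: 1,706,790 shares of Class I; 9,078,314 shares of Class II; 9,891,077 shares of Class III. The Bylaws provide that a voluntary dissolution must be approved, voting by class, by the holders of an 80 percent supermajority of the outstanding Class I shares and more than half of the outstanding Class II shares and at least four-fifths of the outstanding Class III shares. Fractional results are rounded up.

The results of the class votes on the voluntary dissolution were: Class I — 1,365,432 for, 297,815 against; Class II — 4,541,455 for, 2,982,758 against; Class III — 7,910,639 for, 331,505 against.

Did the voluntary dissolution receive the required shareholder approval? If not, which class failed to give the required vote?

Class I: 4/5 of 1706790 = 1365432; 1,365,432 required, 1,365,432 in favor — approved.
Class II: a majority of 9078314 is 4539158; 4,539,158 required, 4,541,455 in favor — approved.
Class III: 4/5 of 9891077 = 7912861.60, rounded up to 7912862; 7,912,862 required, 7,910,639 in favor — not approved.

Not approved — the Class III shares did not give the required vote.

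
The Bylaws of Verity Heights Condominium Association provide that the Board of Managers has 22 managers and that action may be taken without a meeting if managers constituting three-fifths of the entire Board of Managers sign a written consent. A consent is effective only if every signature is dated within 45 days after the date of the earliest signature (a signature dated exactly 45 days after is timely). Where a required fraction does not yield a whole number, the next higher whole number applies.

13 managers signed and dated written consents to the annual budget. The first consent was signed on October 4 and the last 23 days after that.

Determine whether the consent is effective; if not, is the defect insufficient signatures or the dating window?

Signatures required: three-fifths of 22 — 3/5 of 22 = 13.20, rounded up to 14, so 14 needed; 13 signed. Insufficient.
Dating window: the latest signature is 23 days after the earliest; the limit is 45 days. Within the window.

Not effective — insufficient signatures.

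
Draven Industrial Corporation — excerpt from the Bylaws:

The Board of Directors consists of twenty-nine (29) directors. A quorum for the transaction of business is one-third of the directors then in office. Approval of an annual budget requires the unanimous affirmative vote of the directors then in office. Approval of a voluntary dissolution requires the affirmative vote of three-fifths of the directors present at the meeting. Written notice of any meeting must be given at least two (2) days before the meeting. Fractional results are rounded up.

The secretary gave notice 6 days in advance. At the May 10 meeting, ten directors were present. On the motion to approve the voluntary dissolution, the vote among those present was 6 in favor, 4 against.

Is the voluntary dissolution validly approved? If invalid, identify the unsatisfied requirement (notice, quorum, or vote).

Notice: 6 days given; 2 required (6 ≥ 2). Satisfied.
Quorum: 10 present; quorum is 10. Satisfied.
Vote: the voluntary dissolution requires three-fifths of the directors present (10). 3/5 of 10 = 6, so 6 affirmative votes are needed; 6 voted in favor. Satisfied.

Valid — all requirements satisfied.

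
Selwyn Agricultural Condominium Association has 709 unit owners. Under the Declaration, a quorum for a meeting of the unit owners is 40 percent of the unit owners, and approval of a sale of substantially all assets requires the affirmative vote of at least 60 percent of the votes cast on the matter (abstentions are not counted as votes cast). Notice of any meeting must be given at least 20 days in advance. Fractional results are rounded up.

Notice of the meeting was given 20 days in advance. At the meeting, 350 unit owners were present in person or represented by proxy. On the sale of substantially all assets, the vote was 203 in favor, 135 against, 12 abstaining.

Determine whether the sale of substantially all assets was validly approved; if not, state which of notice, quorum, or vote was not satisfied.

Valid — all requirements satisfied.

Notice: 20 days given; 20 required. Satisfied.
Quorum: 40% of 709 = 283.60, rounded up to 284; 350 present. Satisfied.
Vote: requires three-fifths of the votes cast (350 − 12 abstaining = 338); 3/5 of 338 = 202.80, rounded up to 203, so 203 needed; 203 in favor. Satisfied.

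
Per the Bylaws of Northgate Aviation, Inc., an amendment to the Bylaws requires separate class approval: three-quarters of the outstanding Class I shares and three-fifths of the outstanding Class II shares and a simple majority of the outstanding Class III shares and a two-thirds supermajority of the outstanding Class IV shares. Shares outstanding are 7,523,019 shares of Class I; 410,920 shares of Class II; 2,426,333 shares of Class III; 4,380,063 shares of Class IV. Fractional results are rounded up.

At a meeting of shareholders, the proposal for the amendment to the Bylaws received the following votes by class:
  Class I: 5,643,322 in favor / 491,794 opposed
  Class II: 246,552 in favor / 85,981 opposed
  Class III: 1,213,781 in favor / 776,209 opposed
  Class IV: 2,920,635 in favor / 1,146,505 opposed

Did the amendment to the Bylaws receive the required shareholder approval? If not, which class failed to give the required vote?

Class I: 3/4 of 7523019 = 5642264.25, rounded up to 5642265; 5,642,265 required, 5,643,322 in favor — approved.
Class II: 3/5 of 410920 = 246552; 246,552 required, 246,552 in favor — approved.
Class III: a majority of 2426333 is 1213167; 1,213,167 required, 1,213,781 in favor — approved.
Class IV: 2/3 of 4380063 = 2920042; 2,920,042 required, 2,920,635 in favor — approved.

Approved — every class gave the required vote.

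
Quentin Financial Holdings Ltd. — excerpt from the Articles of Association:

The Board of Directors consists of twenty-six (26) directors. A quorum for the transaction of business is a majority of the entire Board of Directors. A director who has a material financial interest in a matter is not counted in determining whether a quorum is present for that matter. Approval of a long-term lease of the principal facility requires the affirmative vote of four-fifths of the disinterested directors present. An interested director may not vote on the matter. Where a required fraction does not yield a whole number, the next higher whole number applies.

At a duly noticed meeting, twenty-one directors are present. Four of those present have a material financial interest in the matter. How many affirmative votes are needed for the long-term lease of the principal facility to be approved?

14

The long-term lease of the principal facility requires four-fifths of the disinterested directors present (21 − 4 = 17).
4/5 of 17 = 13.60, rounded up to 14.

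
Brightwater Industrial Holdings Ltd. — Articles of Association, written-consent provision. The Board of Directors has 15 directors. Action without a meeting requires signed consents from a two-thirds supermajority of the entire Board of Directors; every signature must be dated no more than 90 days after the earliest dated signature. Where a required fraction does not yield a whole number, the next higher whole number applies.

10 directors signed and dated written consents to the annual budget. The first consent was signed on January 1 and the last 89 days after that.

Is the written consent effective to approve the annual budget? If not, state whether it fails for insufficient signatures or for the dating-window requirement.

Signatures required: a two-thirds supermajority of 15 — 2/3 of 15 = 10, so 10 needed; 10 signed. Sufficient.
Dating window: the latest signature is 89 days after the earliest; the limit is 90 days. Within the window.

Effective — both the signature and dating-window requirements are satisfied.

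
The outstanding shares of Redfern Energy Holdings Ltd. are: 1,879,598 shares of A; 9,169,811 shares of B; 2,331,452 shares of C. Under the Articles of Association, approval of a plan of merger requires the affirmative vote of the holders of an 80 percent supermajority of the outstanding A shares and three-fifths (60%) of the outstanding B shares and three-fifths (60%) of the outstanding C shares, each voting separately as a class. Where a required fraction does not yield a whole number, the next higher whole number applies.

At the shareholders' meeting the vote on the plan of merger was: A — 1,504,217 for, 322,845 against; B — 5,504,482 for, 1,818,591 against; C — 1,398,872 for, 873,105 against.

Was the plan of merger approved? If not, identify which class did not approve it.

Approved — every class gave the required vote.

A: 4/5 of 1879598 = 1503678.40, rounded up to 1503679; 1,503,679 required, 1,504,217 in favor — approved.
B: 3/5 of 9169811 = 5501886.60, rounded up to 5501887; 5,501,887 required, 5,504,482 in favor — approved.
C: 3/5 of 2331452 = 1398871.20, rounded up to 1398872; 1,398,872 required, 1,398,872 in favor — approved.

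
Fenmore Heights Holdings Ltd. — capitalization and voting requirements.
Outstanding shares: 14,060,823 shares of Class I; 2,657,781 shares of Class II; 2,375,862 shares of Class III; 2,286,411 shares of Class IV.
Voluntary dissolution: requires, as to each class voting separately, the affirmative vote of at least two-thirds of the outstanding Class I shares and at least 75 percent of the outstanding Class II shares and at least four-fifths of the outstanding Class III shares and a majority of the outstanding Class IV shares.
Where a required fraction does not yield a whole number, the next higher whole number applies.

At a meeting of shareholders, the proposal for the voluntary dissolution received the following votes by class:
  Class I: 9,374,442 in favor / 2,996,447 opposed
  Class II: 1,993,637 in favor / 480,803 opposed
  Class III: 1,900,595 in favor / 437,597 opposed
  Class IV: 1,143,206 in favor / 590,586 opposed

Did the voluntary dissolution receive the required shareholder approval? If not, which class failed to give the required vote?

Not approved — the Class III shares did not give the required vote.

Class I: 2/3 of 14060823 = 9373882; 9,373,882 required, 9,374,442 in favor — approved.
Class II: 3/4 of 2657781 = 1993335.75, rounded up to 1993336; 1,993,336 required, 1,993,637 in favor — approved.
Class III: 4/5 of 2375862 = 1900689.60, rounded up to 1900690; 1,900,690 required, 1,900,595 in favor — not approved.
Class IV: a majority of 2286411 is 1143206; 1,143,206 required, 1,143,206 in favor — approved.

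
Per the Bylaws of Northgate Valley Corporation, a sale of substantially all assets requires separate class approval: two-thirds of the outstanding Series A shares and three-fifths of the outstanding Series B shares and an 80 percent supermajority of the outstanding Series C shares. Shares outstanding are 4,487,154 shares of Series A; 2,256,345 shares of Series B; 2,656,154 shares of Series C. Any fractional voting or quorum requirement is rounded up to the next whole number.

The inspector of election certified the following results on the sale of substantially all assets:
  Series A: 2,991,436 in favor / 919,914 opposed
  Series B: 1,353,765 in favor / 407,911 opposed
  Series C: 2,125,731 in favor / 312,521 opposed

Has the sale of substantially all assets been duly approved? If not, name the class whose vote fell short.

Not approved — the Series B shares did not give the required vote.

Series A: 2/3 of 4487154 = 2991436; 2,991,436 required, 2,991,436 in favor — approved.
Series B: 3/5 of 2256345 = 1353807; 1,353,807 required, 1,353,765 in favor — not approved.
Series C: 4/5 of 2656154 = 2124923.20, rounded up to 2124924; 2,124,924 required, 2,125,731 in favor — approved.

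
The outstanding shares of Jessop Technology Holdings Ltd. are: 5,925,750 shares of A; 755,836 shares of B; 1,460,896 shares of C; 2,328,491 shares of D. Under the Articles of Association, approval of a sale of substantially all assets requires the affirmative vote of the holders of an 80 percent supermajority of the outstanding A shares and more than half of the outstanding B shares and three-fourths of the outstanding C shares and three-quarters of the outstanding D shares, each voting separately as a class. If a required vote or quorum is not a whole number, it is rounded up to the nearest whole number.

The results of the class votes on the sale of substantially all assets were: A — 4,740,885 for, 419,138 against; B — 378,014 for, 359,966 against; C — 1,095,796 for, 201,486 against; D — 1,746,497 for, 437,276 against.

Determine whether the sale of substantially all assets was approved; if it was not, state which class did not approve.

A: 4/5 of 5925750 = 4740600; 4,740,600 required, 4,740,885 in favor — approved.
B: a majority of 755836 is 377919; 377,919 required, 378,014 in favor — approved.
C: 3/4 of 1460896 = 1095672; 1,095,672 required, 1,095,796 in favor — approved.
D: 3/4 of 2328491 = 1746368.25, rounded up to 1746369; 1,746,369 required, 1,746,497 in favor — approved.

Approved — every class gave the required vote.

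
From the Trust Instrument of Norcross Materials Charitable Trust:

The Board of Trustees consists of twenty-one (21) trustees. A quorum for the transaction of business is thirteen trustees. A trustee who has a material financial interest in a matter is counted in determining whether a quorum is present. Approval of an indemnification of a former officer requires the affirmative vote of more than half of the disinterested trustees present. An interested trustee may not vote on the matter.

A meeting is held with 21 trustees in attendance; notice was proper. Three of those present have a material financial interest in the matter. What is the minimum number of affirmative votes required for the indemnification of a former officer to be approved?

The indemnification of a former officer requires a majority of the disinterested trustees present (21 − 3 = 18).
A majority of 18 is 10.

10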